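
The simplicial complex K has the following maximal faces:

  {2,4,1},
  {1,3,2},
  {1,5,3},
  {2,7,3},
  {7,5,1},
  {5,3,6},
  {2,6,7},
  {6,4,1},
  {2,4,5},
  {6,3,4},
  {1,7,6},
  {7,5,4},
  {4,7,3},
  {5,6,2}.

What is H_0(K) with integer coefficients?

H_0 ≅ Z.

Take the total order 1 < 2 < 3 < 4 < 5 < 6 < 7 on the vertex set. Then K (dimension 2) consists of the simplices:

  0-simplices (7): [1], [2], [3], [4], [5], [6], [7]
  1-simplices (21): [1,2], [1,3], [1,4], [1,5], [1,6], [1,7], [2,3], [2,4], [2,5], [2,6], [2,7], [3,4], [3,5], [3,6], [3,7], [4,5], [4,6], [4,7], [5,6], [5,7], [6,7]
  2-simplices (14): [1,2,3], [1,2,4], [1,3,5], [1,4,6], [1,5,7], [1,6,7], [2,3,7], [2,4,5], [2,5,6], [2,6,7], [3,4,6], [3,4,7], [3,5,6], [4,5,7]

Hence C_0 ≅ Z^7, C_1 ≅ Z^21, C_2 ≅ Z^14.

∂_1: C_1 → C_0 is given by ∂[p,q] = [q] − [p].
The resulting 7×21 matrix has rank 6, and its Smith normal form has invariant factors (1,1,1,1,1,1).

Boundary ∂_2: C_2 → C_1 maps a triangle to the signed sum of its edges. For instance
  ∂[2,6,7] = [6,7] − [2,7] + [2,6],
  ∂[1,5,7] = [5,7] − [1,7] + [1,5].
As a 21×14 matrix over Z this has rank 13, with invariant factors (1,1,1,1,1,1,1,1,1,1,1,1,1).

Now H_k = ker ∂_k / im ∂_{k+1}, so:

  H_0: rank C_0 − rank ∂_1 = 7 − 6 = 1, and the invariant factors of ∂_1 are all 1, so H_0 = Z.

(K is a triangulation of the torus T^2.)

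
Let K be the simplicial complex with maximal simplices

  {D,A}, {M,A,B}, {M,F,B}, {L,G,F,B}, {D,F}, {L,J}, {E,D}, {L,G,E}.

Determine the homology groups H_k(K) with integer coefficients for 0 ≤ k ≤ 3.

H_0 ≅ Z,  H_1 ≅ Z^2,  H_2 = 0,  H_3 = 0.

Fix the vertex order A < B < D < E < F < G < J < L < M and write every simplex with vertices in increasing order. Then dim K = 3 and the simplices of K are:

  0-simplices (9): A, B, D, E, F, G, J, L, M
  1-simplices (16): AB, AD, AM, BF, BG, BL, BM, DE, DF, EG, EL, FG, FL, FM, GL, JL
  2-simplices (7): ABM, BFG, BFL, BFM, BGL, EGL, FGL
  3-simplices (1): BFGL

giving chain groups C_0 ≅ Z^9, C_1 ≅ Z^16, C_2 ≅ Z^7, C_3 ≅ Z^1.

The boundary map ∂_1: C_1 → C_0 is given by ∂[p,q] = [q] − [p]. For instance
  ∂AM = M − A.
As a 9×16 matrix over Z this has rank 8, with invariant factors (1,1,1,1,1,1,1,1).

∂_2: C_2 → C_1 maps a triangle to the signed sum of its edges. For instance
  ∂BGL = GL − BL + BG,
  ∂EGL = GL − EL + EG.
The resulting 16×7 matrix has rank 6, and its Smith normal form has invariant factors (1,1,1,1,1,1).

The boundary map ∂_3: C_3 → C_2 sends each 3-simplex σ to the alternating sum Σ_i (−1)^i (σ with its i-th vertex removed). For instance
  ∂BFGL = FGL − BGL + BFL − BFG.
This gives a 7×1 integer matrix of rank 1; reducing to Smith normal form yields diagonal entries (1).

From H_k ≅ ker(∂_k) / im(∂_{k+1}) we obtain:

  H_0: rank C_0 − rank ∂_1 = 9 − 8 = 1, and the invariant factors of ∂_1 are all 1, so H_0 ≅ Z.
  H_1: rank ker ∂_1 − rank ∂_2 = (16 − 8) − 6 = 2, and the invariant factors of ∂_2 are all 1, so H_1 ≅ Z^2.
  H_2: rank ker ∂_2 − rank ∂_3 = (7 − 6) − 1 = 0, and the invariant factors of ∂_3 are all 1, so H_2 ≅ 0.
  H_3: rank ker ∂_3 − rank ∂_4 = (1 − 1) − 0 = 0, and there is no ∂_4, so H_3 ≅ 0.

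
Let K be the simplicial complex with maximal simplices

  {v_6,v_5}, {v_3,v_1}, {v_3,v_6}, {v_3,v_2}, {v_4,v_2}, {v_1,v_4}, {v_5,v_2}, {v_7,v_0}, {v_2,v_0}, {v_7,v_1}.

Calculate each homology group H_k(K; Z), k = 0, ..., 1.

Order the vertices as v_0 < v_1 < v_2 < v_3 < v_4 < v_5 < v_6 < v_7. Listing each simplex with vertices in this order, K has dimension 1 with simplices:

  0-simplices (8): [v_0], [v_1], [v_2], [v_3], [v_4], [v_5], [v_6], [v_7]
  1-simplices (10): [v_0,v_2], [v_0,v_7], [v_1,v_3], [v_1,v_4], [v_1,v_7], [v_2,v_3], [v_2,v_4], [v_2,v_5], [v_3,v_6], [v_5,v_6]

Hence C_0 ≅ Z^8, C_1 ≅ Z^10.

The boundary map ∂_1: C_1 → C_0 sends each edge [p,q] (with p < q) to q − p. For instance
  ∂[v_1,v_4] = [v_4] − [v_1].
As a 8×10 matrix over Z this has rank 7, with invariant factors (1,1,1,1,1,1,1).

Reading off H_k = ker ∂_k / im ∂_{k+1}:

  H_0: rank C_0 − rank ∂_1 = 8 − 7 = 1, and the invariant factors of ∂_1 are all 1, so H_0 = Z.
  H_1: rank ker ∂_1 − rank ∂_2 = (10 − 7) − 0 = 3, and there is no ∂_2, so H_1 = Z^3.

H_0 = Z,  H_1 = Z^3.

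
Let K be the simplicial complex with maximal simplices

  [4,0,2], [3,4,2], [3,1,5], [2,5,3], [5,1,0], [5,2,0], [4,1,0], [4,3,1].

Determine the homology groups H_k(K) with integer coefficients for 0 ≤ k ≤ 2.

H_0 = Z,  H_1 = 0,  H_2 = Z.

Fix the vertex order 0 < 1 < 2 < 3 < 4 < 5 and write every simplex with vertices in increasing order. Then dim K = 2 and the simplices of K are:

  0-simplices (6): [0], [1], [2], [3], [4], [5]
  1-simplices (12): [0,1], [0,2], [0,4], [0,5], [1,3], [1,4], [1,5], [2,3], [2,4], [2,5], [3,4], [3,5]
  2-simplices (8): [0,1,4], [0,1,5], [0,2,4], [0,2,5], [1,3,4], [1,3,5], [2,3,4], [2,3,5]

giving chain groups C_0 ≅ Z^6, C_1 ≅ Z^12, C_2 ≅ Z^8.

The boundary map ∂_1: C_1 → C_0 is given by ∂[p,q] = [q] − [p]. For instance
  ∂[1,4] = [4] − [1].
The resulting 6×12 matrix has rank 5, and its Smith normal form has invariant factors (1,1,1,1,1).

Boundary ∂_2: C_2 → C_1 sends each 2-simplex [p,q,r] to [q,r] − [p,r] + [p,q]. For instance
  ∂[0,2,4] = [2,4] − [0,4] + [0,2],
  ∂[2,3,5] = [3,5] − [2,5] + [2,3].
As a 12×8 matrix over Z this has rank 7, with invariant factors (1,1,1,1,1,1,1).

Now H_k = ker ∂_k / im ∂_{k+1}, so:

  H_0: rank C_0 − rank ∂_1 = 6 − 5 = 1, and the invariant factors of ∂_1 are all 1, so H_0 = Z.
  H_1: rank ker ∂_1 − rank ∂_2 = (12 − 5) − 7 = 0, and the invariant factors of ∂_2 are all 1, so H_1 = 0.
  H_2: rank ker ∂_2 − rank ∂_3 = (8 − 7) − 0 = 1, and there is no ∂_3, so H_2 = Z.

(K is a triangulation of the 2-sphere S^2.)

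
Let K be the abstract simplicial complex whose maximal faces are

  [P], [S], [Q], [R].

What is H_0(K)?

We work with the vertex ordering P < Q < R < S. The simplices of K, each written with vertices in increasing order, are:

  0-simplices (4): P, Q, R, S

Hence C_0 ≅ Z^4.

Computing H_k = (kernel of ∂_k) / (image of ∂_{k+1}):

  H_0: rank C_0 − rank ∂_1 = 4 − 0 = 4, and there is no ∂_1, so H_0 = Z^4.

H_0 = Z^4.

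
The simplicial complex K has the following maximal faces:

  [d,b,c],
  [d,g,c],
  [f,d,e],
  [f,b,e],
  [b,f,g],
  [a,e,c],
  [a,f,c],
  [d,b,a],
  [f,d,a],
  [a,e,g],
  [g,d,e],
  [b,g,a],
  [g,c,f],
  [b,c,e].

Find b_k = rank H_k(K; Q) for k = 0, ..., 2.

Order the vertices as a < b < c < d < e < f < g. Listing each simplex with vertices in this order, K has dimension 2 with simplices:

  0-simplices (7): a, b, c, d, e, f, g
  1-simplices (21): ab, ac, ad, ae, af, ag, bc, bd, be, bf, bg, cd, ce, cf, cg, de, df, dg, ef, eg, fg
  2-simplices (14): abd, abg, ace, acf, adf, aeg, bcd, bce, bef, bfg, cdg, cfg, def, deg

giving chain groups C_0 ≅ Z^7, C_1 ≅ Z^21, C_2 ≅ Z^14.

The boundary map ∂_1: C_1 → C_0 is given by ∂[p,q] = [q] − [p]. For instance
  ∂ag = g − a.
This gives a 7×21 integer matrix of rank 6; reducing to Smith normal form yields diagonal entries (1,1,1,1,1,1).

Boundary ∂_2: C_2 → C_1 sends each 2-simplex [p,q,r] to [q,r] − [p,r] + [p,q]. For instance
  ∂bcd = cd − bd + bc,
  ∂deg = eg − dg + de.
This gives a 21×14 integer matrix of rank 13; reducing to Smith normal form yields diagonal entries (1,1,1,1,1,1,1,1,1,1,1,1,1).

Computing H_k = (kernel of ∂_k) / (image of ∂_{k+1}):

  H_0: rank C_0 − rank ∂_1 = 7 − 6 = 1, and the invariant factors of ∂_1 are all 1, so H_0 ≅ Z.
  H_1: rank ker ∂_1 − rank ∂_2 = (21 − 6) − 13 = 2, and the invariant factors of ∂_2 are all 1, so H_1 ≅ Z^2.
  H_2: rank ker ∂_2 − rank ∂_3 = (14 − 13) − 0 = 1, and there is no ∂_3, so H_2 ≅ Z.

(K is a triangulation of the torus T^2.)

Hence the Betti numbers are b_0 = 1, b_1 = 2, b_2 = 1.

b_0 = 1, b_1 = 2, b_2 = 1.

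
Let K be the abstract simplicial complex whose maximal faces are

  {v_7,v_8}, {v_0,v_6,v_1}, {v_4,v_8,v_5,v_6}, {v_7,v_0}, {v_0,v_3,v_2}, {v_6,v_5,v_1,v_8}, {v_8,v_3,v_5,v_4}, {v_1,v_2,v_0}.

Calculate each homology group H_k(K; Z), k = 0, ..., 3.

Order the vertices as v_0 < v_1 < v_2 < v_3 < v_4 < v_5 < v_6 < v_7 < v_8. Listing each simplex with vertices in this order, K has dimension 3 with simplices:

  0-simplices (9): [v_0], [v_1], [v_2], [v_3], [v_4], [v_5], [v_6], [v_7], [v_8]
  1-simplices (20): (20 of them)
  2-simplices (13): (13 of them)
  3-simplices (3): [v_1,v_5,v_6,v_8], [v_3,v_4,v_5,v_8], [v_4,v_5,v_6,v_8]

so the chain groups are C_0 ≅ Z^9, C_1 ≅ Z^20, C_2 ≅ Z^13, C_3 ≅ Z^3.

Boundary ∂_1: C_1 → C_0 sends each edge [p,q] (with p < q) to q − p. For instance
  ∂[v_4,v_6] = [v_6] − [v_4].
As a 9×20 matrix over Z this has rank 8, with invariant factors (1,1,1,1,1,1,1,1).

Boundary ∂_2: C_2 → C_1 maps a triangle to the signed sum of its edges. For instance
  ∂[v_3,v_4,v_5] = [v_4,v_5] − [v_3,v_5] + [v_3,v_4],
  ∂[v_3,v_5,v_8] = [v_5,v_8] − [v_3,v_8] + [v_3,v_5].
This gives a 20×13 integer matrix of rank 10; reducing to Smith normal form yields diagonal entries (1,1,1,1,1,1,1,1,1,1).

∂_3: C_3 → C_2 sends each 3-simplex σ to the alternating sum Σ_i (−1)^i (σ with its i-th vertex removed). For instance
  ∂[v_4,v_5,v_6,v_8] = [v_5,v_6,v_8] − [v_4,v_6,v_8] + [v_4,v_5,v_8] − [v_4,v_5,v_6],
  ∂[v_1,v_5,v_6,v_8] = [v_5,v_6,v_8] − [v_1,v_6,v_8] + [v_1,v_5,v_8] − [v_1,v_5,v_6].
This gives a 13×3 integer matrix of rank 3; reducing to Smith normal form yields diagonal entries (1,1,1).

Reading off H_k = ker ∂_k / im ∂_{k+1}:

  H_0: rank C_0 − rank ∂_1 = 9 − 8 = 1, and the invariant factors of ∂_1 are all 1, so H_0 ≅ Z.
  H_1: rank ker ∂_1 − rank ∂_2 = (20 − 8) − 10 = 2, and the invariant factors of ∂_2 are all 1, so H_1 ≅ Z^2.
  H_2: rank ker ∂_2 − rank ∂_3 = (13 − 10) − 3 = 0, and the invariant factors of ∂_3 are all 1, so H_2 ≅ 0.
  H_3: rank ker ∂_3 − rank ∂_4 = (3 − 3) − 0 = 0, and there is no ∂_4, so H_3 ≅ 0.

H_0 = Z,  H_1 = Z^2,  H_2 = 0,  H_3 = 0.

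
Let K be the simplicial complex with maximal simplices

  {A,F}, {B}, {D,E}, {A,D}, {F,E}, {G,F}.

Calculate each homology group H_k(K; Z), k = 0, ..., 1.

H_0 = Z^2,  H_1 = Z.

Take the total order A < B < D < E < F < G on the vertex set. Then K (dimension 1) consists of the simplices:

  0-simplices (6): A, B, D, E, F, G
  1-simplices (5): AD, AF, DE, EF, FG

Hence C_0 ≅ Z^6, C_1 ≅ Z^5.

∂_1: C_1 → C_0 sends each edge [p,q] (with p < q) to q − p. For instance
  ∂AD = D − A.
As a 6×5 matrix over Z this has rank 4, with invariant factors (1,1,1,1).

Now H_k = ker ∂_k / im ∂_{k+1}, so:

  H_0: rank C_0 − rank ∂_1 = 6 − 4 = 2, and the invariant factors of ∂_1 are all 1, so H_0 ≅ Z^2.
  H_1: rank ker ∂_1 − rank ∂_2 = (5 − 4) − 0 = 1, and there is no ∂_2, so H_1 ≅ Z.

As a check, the Euler characteristic is 6 − 5 = 1, which agrees with 2 − 1 = 1.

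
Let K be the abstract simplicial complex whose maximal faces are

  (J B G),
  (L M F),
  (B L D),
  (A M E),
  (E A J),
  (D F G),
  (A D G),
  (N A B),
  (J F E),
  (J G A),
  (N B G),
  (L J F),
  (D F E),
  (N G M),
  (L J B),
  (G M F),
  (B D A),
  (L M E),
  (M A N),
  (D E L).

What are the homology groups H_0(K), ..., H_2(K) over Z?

H_0 = Z,  H_1 = Z ⊕ Z/2Z,  H_2 = 0.

Order the vertices as A < B < D < E < F < G < J < L < M < N. Listing each simplex with vertices in this order, K has dimension 2 with simplices:

  0-simplices (10): A, B, D, E, F, G, J, L, M, N
  1-simplices (30): AB, AD, AE, AG, AJ, AM, AN, BD, BG, BJ, BL, BN, DE, DF, DG, DL, EF, EJ, EL, EM, FG, FJ, FL, FM, GJ, GM, GN, JL, LM, MN
  2-simplices (20): ABD, ABN, ADG, AEJ, AEM, AGJ, AMN, BDL, BGJ, BGN, BJL, DEF, DEL, DFG, EFJ, ELM, FGM, FJL, FLM, GMN

Hence C_0 ≅ Z^10, C_1 ≅ Z^30, C_2 ≅ Z^20.

Boundary ∂_1: C_1 → C_0 sends each edge [p,q] (with p < q) to q − p.
The 10×30 boundary matrix has rank 9 and Smith normal form diag(1,1,1,1,1,1,1,1,1).

∂_2: C_2 → C_1 acts by ∂[p,q,r] = [q,r] − [p,r] + [p,q]. For instance
  ∂ADG = DG − AG + AD,
  ∂DEF = EF − DF + DE.
The 30×20 boundary matrix has rank 20 and Smith normal form diag(1,1,1,1,1,1,1,1,1,1,1,1,1,1,1,1,1,1,1,2).

Computing H_k = (kernel of ∂_k) / (image of ∂_{k+1}):

  H_0: rank C_0 − rank ∂_1 = 10 − 9 = 1, and the invariant factors of ∂_1 are all 1, so H_0 ≅ Z.
  H_1: rank ker ∂_1 − rank ∂_2 = (30 − 9) − 20 = 1, and ∂_2 has invariant factor 2 > 1, so H_1 ≅ Z ⊕ Z/2Z.
  H_2: rank ker ∂_2 − rank ∂_3 = (20 − 20) − 0 = 0, and there is no ∂_3, so H_2 ≅ 0.

As a check, the Euler characteristic is 10 − 30 + 20 = 0, which agrees with 1 − 1 + 0 = 0.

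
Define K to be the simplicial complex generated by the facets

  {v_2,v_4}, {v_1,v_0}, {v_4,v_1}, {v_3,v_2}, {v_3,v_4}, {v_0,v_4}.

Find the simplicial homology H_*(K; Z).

H_0 = Z,  H_1 = Z^2.

Order the vertices as v_0 < v_1 < v_2 < v_3 < v_4. Listing each simplex with vertices in this order, K has dimension 1 with simplices:

  0-simplices (5): [v_0], [v_1], [v_2], [v_3], [v_4]
  1-simplices (6): [v_0,v_1], [v_0,v_4], [v_1,v_4], [v_2,v_3], [v_2,v_4], [v_3,v_4]

Hence C_0 ≅ Z^5, C_1 ≅ Z^6.

Boundary ∂_1: C_1 → C_0 is given by ∂[p,q] = [q] − [p]. For instance
  ∂[v_3,v_4] = [v_4] − [v_3].
The resulting 5×6 matrix has rank 4, and its Smith normal form has invariant factors (1,1,1,1).

Now H_k = ker ∂_k / im ∂_{k+1}, so:

  H_0: rank C_0 − rank ∂_1 = 5 − 4 = 1, and the invariant factors of ∂_1 are all 1, so H_0 ≅ Z.
  H_1: rank ker ∂_1 − rank ∂_2 = (6 − 4) − 0 = 2, and there is no ∂_2, so H_1 ≅ Z^2.

(K is a triangulation of a wedge of 2 circles.)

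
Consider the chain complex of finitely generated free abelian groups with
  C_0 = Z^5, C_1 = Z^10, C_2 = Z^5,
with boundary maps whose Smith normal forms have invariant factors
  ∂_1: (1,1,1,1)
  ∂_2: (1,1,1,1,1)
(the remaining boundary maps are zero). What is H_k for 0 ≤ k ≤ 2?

H_0 = Z,  H_1 = Z,  H_2 = 0.

H_0: b_0 = 5 − 0 − 4 = 1; torsion from ∂_1 factors > 1: none. So H_0 = Z.
H_1: b_1 = 10 − 4 − 5 = 1; torsion from ∂_2 factors > 1: none. So H_1 = Z.
H_2: b_2 = 5 − 5 − 0 = 0; torsion from ∂_3 factors > 1: none. So H_2 = 0.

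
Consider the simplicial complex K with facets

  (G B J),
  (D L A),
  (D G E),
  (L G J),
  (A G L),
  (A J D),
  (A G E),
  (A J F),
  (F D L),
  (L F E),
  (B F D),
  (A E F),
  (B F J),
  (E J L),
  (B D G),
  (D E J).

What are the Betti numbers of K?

b_0 = 1, b_1 = 2, b_2 = 1.

We work with the vertex ordering A < B < D < E < F < G < J < L. The simplices of K, each written with vertices in increasing order, are:

  0-simplices (8): A, B, D, E, F, G, J, L
  1-simplices (24): AD, AE, AF, AG, AJ, AL, BD, BF, BG, BJ, DE, DF, DG, DJ, DL, EF, EG, EJ, EL, FJ, FL, GJ, GL, JL
  2-simplices (16): ADJ, ADL, AEF, AEG, AFJ, AGL, BDF, BDG, BFJ, BGJ, DEG, DEJ, DFL, EFL, EJL, GJL

so the chain groups are C_0 ≅ Z^8, C_1 ≅ Z^24, C_2 ≅ Z^16.

The boundary map ∂_1: C_1 → C_0 maps an edge to its endpoints' difference, ∂[p,q] = q − p.
The 8×24 boundary matrix has rank 7 and Smith normal form diag(1,1,1,1,1,1,1).

∂_2: C_2 → C_1 acts by ∂[p,q,r] = [q,r] − [p,r] + [p,q]. For instance
  ∂BDF = DF − BF + BD,
  ∂GJL = JL − GL + GJ.
As a 24×16 matrix over Z this has rank 15, with invariant factors (1,1,1,1,1,1,1,1,1,1,1,1,1,1,1).

Reading off H_k = ker ∂_k / im ∂_{k+1}:

  H_0: rank C_0 − rank ∂_1 = 8 − 7 = 1, and the invariant factors of ∂_1 are all 1, so H_0 ≅ Z.
  H_1: rank ker ∂_1 − rank ∂_2 = (24 − 7) − 15 = 2, and the invariant factors of ∂_2 are all 1, so H_1 ≅ Z^2.
  H_2: rank ker ∂_2 − rank ∂_3 = (16 − 15) − 0 = 1, and there is no ∂_3, so H_2 ≅ Z.

As a check, the Euler characteristic is 8 − 24 + 16 = 0, which agrees with 1 − 2 + 1 = 0.

Hence the Betti numbers are b_0 = 1, b_1 = 2, b_2 = 1.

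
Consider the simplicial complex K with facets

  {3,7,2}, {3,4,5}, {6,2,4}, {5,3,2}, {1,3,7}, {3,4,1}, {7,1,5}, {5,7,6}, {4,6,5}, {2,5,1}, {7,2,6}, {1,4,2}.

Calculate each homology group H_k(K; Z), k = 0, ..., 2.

K has 7 vertices, 18 edges, 12 triangles.
rank ∂_0 = 0, rank ∂_1 = 6 ⇒ b_0 = 7 − 0 − 6 = 1; all invariant factors of ∂_1 are 1 so no torsion. So H_0 ≅ Z.
rank ∂_1 = 6, rank ∂_2 = 12 ⇒ b_1 = 18 − 6 − 12 = 0; ∂_2 has invariant factor(s) [2] giving torsion. So H_1 ≅ Z/2.
rank ∂_2 = 12, rank ∂_3 = 0 ⇒ b_2 = 12 − 12 − 0 = 0. So H_2 ≅ 0.

H_0 = Z,  H_1 = Z/2,  H_2 = 0.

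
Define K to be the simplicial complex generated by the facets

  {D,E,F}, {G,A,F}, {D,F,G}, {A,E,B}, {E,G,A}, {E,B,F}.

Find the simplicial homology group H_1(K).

H_1 = Z.

We work with the vertex ordering A < B < D < E < F < G. The simplices of K, each written with vertices in increasing order, are:

  0-simplices (6): A, B, D, E, F, G
  1-simplices (12): AB, AE, AF, AG, BE, BF, DE, DF, DG, EF, EG, FG
  2-simplices (6): ABE, AEG, AFG, BEF, DEF, DFG

so the chain groups are C_0 ≅ Z^6, C_1 ≅ Z^12, C_2 ≅ Z^6.

Boundary ∂_1: C_1 → C_0 sends each edge [p,q] (with p < q) to q − p.
This gives a 6×12 integer matrix of rank 5; reducing to Smith normal form yields diagonal entries (1,1,1,1,1).

∂_2: C_2 → C_1 maps a triangle to the signed sum of its edges. For instance
  ∂AEG = EG − AG + AE,
  ∂BEF = EF − BF + BE.
This gives a 12×6 integer matrix of rank 6; reducing to Smith normal form yields diagonal entries (1,1,1,1,1,1).

From H_k ≅ ker(∂_k) / im(∂_{k+1}) we obtain:

  H_1: rank ker ∂_1 − rank ∂_2 = (12 − 5) − 6 = 1, and the invariant factors of ∂_2 are all 1, so H_1 ≅ Z.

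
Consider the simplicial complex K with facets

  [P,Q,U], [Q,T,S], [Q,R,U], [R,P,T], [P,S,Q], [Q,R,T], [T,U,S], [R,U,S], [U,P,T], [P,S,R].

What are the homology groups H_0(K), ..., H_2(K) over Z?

H_0 = Z,  H_1 = Z/2,  H_2 = 0.

Fix the vertex order P < Q < R < S < T < U and write every simplex with vertices in increasing order. Then dim K = 2 and the simplices of K are:

  0-simplices (6): P, Q, R, S, T, U
  1-simplices (15): PQ, PR, PS, PT, PU, QR, QS, QT, QU, RS, RT, RU, ST, SU, TU
  2-simplices (10): PQS, PQU, PRS, PRT, PTU, QRT, QRU, QST, RSU, STU

so the chain groups are C_0 ≅ Z^6, C_1 ≅ Z^15, C_2 ≅ Z^10.

Boundary ∂_1: C_1 → C_0 sends each edge [p,q] (with p < q) to q − p. For instance
  ∂RS = S − R.
The 6×15 boundary matrix has rank 5 and Smith normal form diag(1,1,1,1,1).

∂_2: C_2 → C_1 maps a triangle to the signed sum of its edges. For instance
  ∂PRT = RT − PT + PR,
  ∂RSU = SU − RU + RS.
This gives a 15×10 integer matrix of rank 10; reducing to Smith normal form yields diagonal entries (1,1,1,1,1,1,1,1,1,2).

From H_k ≅ ker(∂_k) / im(∂_{k+1}) we obtain:

  H_0: rank C_0 − rank ∂_1 = 6 − 5 = 1, and the invariant factors of ∂_1 are all 1, so H_0 ≅ Z.
  H_1: rank ker ∂_1 − rank ∂_2 = (15 − 5) − 10 = 0, and ∂_2 has invariant factor 2 > 1, so H_1 ≅ Z/2.
  H_2: rank ker ∂_2 − rank ∂_3 = (10 − 10) − 0 = 0, and there is no ∂_3, so H_2 ≅ 0.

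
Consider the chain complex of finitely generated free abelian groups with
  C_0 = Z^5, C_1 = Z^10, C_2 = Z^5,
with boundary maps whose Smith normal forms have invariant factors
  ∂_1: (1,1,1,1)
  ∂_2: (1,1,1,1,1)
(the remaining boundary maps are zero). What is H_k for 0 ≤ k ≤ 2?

H_0: b_0 = 5 − 0 − 4 = 1; torsion from ∂_1 factors > 1: none. So H_0 ≅ Z.
H_1: b_1 = 10 − 4 − 5 = 1; torsion from ∂_2 factors > 1: none. So H_1 ≅ Z.
H_2: b_2 = 5 − 5 − 0 = 0; torsion from ∂_3 factors > 1: none. So H_2 ≅ 0.

H_0 ≅ Z,  H_1 ≅ Z,  H_2 = 0.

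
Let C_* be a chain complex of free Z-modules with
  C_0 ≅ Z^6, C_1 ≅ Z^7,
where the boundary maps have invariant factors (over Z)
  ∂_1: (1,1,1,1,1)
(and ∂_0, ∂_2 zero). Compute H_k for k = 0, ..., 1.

H_0: b_0 = 6 − 0 − 5 = 1; torsion from ∂_1 factors > 1: none. So H_0 = Z.
H_1: b_1 = 7 − 5 − 0 = 2; torsion from ∂_2 factors > 1: none. So H_1 = Z^2.

H_0 = Z,  H_1 = Z^2.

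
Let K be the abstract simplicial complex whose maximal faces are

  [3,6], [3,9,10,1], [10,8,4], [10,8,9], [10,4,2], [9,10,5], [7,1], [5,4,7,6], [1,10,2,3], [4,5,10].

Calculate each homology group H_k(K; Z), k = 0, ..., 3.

We work with the vertex ordering 1 < 2 < 3 < 4 < 5 < 6 < 7 < 8 < 9 < 10. The simplices of K, each written with vertices in increasing order, are:

  0-simplices (10): [1], [2], [3], [4], [5], [6], [7], [8], [9], [10]
  1-simplices (24): (24 of them)
  2-simplices (16): [1,2,3], [1,2,10], [1,3,9], [1,3,10], [1,9,10], [2,3,10], [2,4,10], [3,9,10], [4,5,6], [4,5,7], [4,5,10], [4,6,7], [4,8,10], [5,6,7], [5,9,10], [8,9,10]
  3-simplices (3): [1,2,3,10], [1,3,9,10], [4,5,6,7]

giving chain groups C_0 ≅ Z^10, C_1 ≅ Z^24, C_2 ≅ Z^16, C_3 ≅ Z^3.

The boundary map ∂_1: C_1 → C_0 maps an edge to its endpoints' difference, ∂[p,q] = q − p. For instance
  ∂[5,10] = [10] − [5].
The 10×24 boundary matrix has rank 9 and Smith normal form diag(1,1,1,1,1,1,1,1,1).

∂_2: C_2 → C_1 acts by ∂[p,q,r] = [q,r] − [p,r] + [p,q]. For instance
  ∂[1,2,10] = [2,10] − [1,10] + [1,2],
  ∂[1,2,3] = [2,3] − [1,3] + [1,2].
As a 24×16 matrix over Z this has rank 13, with invariant factors (1,1,1,1,1,1,1,1,1,1,1,1,1).

Boundary ∂_3: C_3 → C_2 sends each 3-simplex σ to the alternating sum Σ_i (−1)^i (σ with its i-th vertex removed). For instance
  ∂[4,5,6,7] = [5,6,7] − [4,6,7] + [4,5,7] − [4,5,6],
  ∂[1,3,9,10] = [3,9,10] − [1,9,10] + [1,3,10] − [1,3,9].
The 16×3 boundary matrix has rank 3 and Smith normal form diag(1,1,1).

Now H_k = ker ∂_k / im ∂_{k+1}, so:

  H_0: rank C_0 − rank ∂_1 = 10 − 9 = 1, and the invariant factors of ∂_1 are all 1, so H_0 ≅ Z.
  H_1: rank ker ∂_1 − rank ∂_2 = (24 − 9) − 13 = 2, and the invariant factors of ∂_2 are all 1, so H_1 ≅ Z^2.
  H_2: rank ker ∂_2 − rank ∂_3 = (16 − 13) − 3 = 0, and the invariant factors of ∂_3 are all 1, so H_2 ≅ 0.
  H_3: rank ker ∂_3 − rank ∂_4 = (3 − 3) − 0 = 0, and there is no ∂_4, so H_3 ≅ 0.

As a check, the Euler characteristic is 10 − 24 + 16 − 3 = -1, which agrees with 1 − 2 + 0 − 0 = -1.

H_0 ≅ Z,  H_1 ≅ Z^2,  H_2 = 0,  H_3 = 0.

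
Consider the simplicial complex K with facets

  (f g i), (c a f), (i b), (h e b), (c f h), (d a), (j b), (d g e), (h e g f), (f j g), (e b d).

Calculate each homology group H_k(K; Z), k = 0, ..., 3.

Order the vertices as a < b < c < d < e < f < g < h < i < j. Listing each simplex with vertices in this order, K has dimension 3 with simplices:

  0-simplices (10): a, b, c, d, e, f, g, h, i, j
  1-simplices (22): ac, ad, af, bd, be, bh, bi, bj, cf, ch, de, dg, ef, eg, eh, fg, fh, fi, fj, gh, gi, gj
  2-simplices (11): acf, bde, beh, cfh, deg, efg, efh, egh, fgh, fgi, fgj
  3-simplices (1): efgh

Hence C_0 ≅ Z^10, C_1 ≅ Z^22, C_2 ≅ Z^11, C_3 ≅ Z^1.

∂_1: C_1 → C_0 is given by ∂[p,q] = [q] − [p]. For instance
  ∂ad = d − a.
As a 10×22 matrix over Z this has rank 9, with invariant factors (1,1,1,1,1,1,1,1,1).

∂_2: C_2 → C_1 maps a triangle to the signed sum of its edges. For instance
  ∂egh = gh − eh + eg,
  ∂deg = eg − dg + de.
As a 22×11 matrix over Z this has rank 10, with invariant factors (1,1,1,1,1,1,1,1,1,1).

Boundary ∂_3: C_3 → C_2 sends each 3-simplex σ to the alternating sum Σ_i (−1)^i (σ with its i-th vertex removed). For instance
  ∂efgh = fgh − egh + efh − efg.
The resulting 11×1 matrix has rank 1, and its Smith normal form has invariant factors (1).

Computing H_k = (kernel of ∂_k) / (image of ∂_{k+1}):

  H_0: rank C_0 − rank ∂_1 = 10 − 9 = 1, and the invariant factors of ∂_1 are all 1, so H_0 ≅ Z.
  H_1: rank ker ∂_1 − rank ∂_2 = (22 − 9) − 10 = 3, and the invariant factors of ∂_2 are all 1, so H_1 ≅ Z^3.
  H_2: rank ker ∂_2 − rank ∂_3 = (11 − 10) − 1 = 0, and the invariant factors of ∂_3 are all 1, so H_2 ≅ 0.
  H_3: rank ker ∂_3 − rank ∂_4 = (1 − 1) − 0 = 0, and there is no ∂_4, so H_3 ≅ 0.

H_0 ≅ Z,  H_1 ≅ Z^3,  H_2 = 0,  H_3 = 0.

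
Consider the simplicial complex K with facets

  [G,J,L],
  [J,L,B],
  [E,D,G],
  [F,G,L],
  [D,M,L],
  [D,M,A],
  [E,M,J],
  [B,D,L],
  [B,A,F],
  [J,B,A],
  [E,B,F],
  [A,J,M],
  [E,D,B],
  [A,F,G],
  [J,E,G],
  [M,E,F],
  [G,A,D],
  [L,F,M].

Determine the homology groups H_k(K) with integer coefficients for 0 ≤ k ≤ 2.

H_0 ≅ Z,  H_1 ≅ Z^2,  H_2 ≅ Z.

Take the total order A < B < D < E < F < G < J < L < M on the vertex set. Then K (dimension 2) consists of the simplices:

  0-simplices (9): A, B, D, E, F, G, J, L, M
  1-simplices (27): AB, AD, AF, AG, AJ, AM, BD, BE, BF, BJ, BL, DE, DG, DL, DM, EF, EG, EJ, EM, FG, FL, FM, GJ, GL, JL, JM, LM
  2-simplices (18): ABF, ABJ, ADG, ADM, AFG, AJM, BDE, BDL, BEF, BJL, DEG, DLM, EFM, EGJ, EJM, FGL, FLM, GJL

so the chain groups are C_0 ≅ Z^9, C_1 ≅ Z^27, C_2 ≅ Z^18.

∂_1: C_1 → C_0 sends each edge [p,q] (with p < q) to q − p.
This gives a 9×27 integer matrix of rank 8; reducing to Smith normal form yields diagonal entries (1,1,1,1,1,1,1,1).

The boundary map ∂_2: C_2 → C_1 acts by ∂[p,q,r] = [q,r] − [p,r] + [p,q]. For instance
  ∂ADG = DG − AG + AD,
  ∂AJM = JM − AM + AJ.
This gives a 27×18 integer matrix of rank 17; reducing to Smith normal form yields diagonal entries (1,1,1,1,1,1,1,1,1,1,1,1,1,1,1,1,1).

From H_k ≅ ker(∂_k) / im(∂_{k+1}) we obtain:

  H_0: rank C_0 − rank ∂_1 = 9 − 8 = 1, and the invariant factors of ∂_1 are all 1, so H_0 = Z.
  H_1: rank ker ∂_1 − rank ∂_2 = (27 − 8) − 17 = 2, and the invariant factors of ∂_2 are all 1, so H_1 = Z^2.
  H_2: rank ker ∂_2 − rank ∂_3 = (18 − 17) − 0 = 1, and there is no ∂_3, so H_2 = Z.

(K is a triangulation of the torus T^2.)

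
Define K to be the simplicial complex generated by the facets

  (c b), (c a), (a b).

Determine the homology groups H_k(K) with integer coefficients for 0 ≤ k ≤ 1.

H_0 ≅ Z,  H_1 ≅ Z.

We work with the vertex ordering a < b < c. The simplices of K, each written with vertices in increasing order, are:

  0-simplices (3): a, b, c
  1-simplices (3): ab, ac, bc

Hence C_0 ≅ Z^3, C_1 ≅ Z^3.

∂_1: C_1 → C_0 is given by ∂[p,q] = [q] − [p]. For instance
  ∂ab = b − a.
This gives a 3×3 integer matrix of rank 2; reducing to Smith normal form yields diagonal entries (1,1).

Reading off H_k = ker ∂_k / im ∂_{k+1}:

  H_0: rank C_0 − rank ∂_1 = 3 − 2 = 1, and the invariant factors of ∂_1 are all 1, so H_0 = Z.
  H_1: rank ker ∂_1 − rank ∂_2 = (3 − 2) − 0 = 1, and there is no ∂_2, so H_1 = Z.

As a check, the Euler characteristic is 3 − 3 = 0, which agrees with 1 − 1 = 0.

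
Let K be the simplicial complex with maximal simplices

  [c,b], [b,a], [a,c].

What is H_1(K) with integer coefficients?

H_1 = Z.

We work with the vertex ordering a < b < c. The simplices of K, each written with vertices in increasing order, are:

  0-simplices (3): a, b, c
  1-simplices (3): ab, ac, bc

Hence C_0 ≅ Z^3, C_1 ≅ Z^3.

The boundary map ∂_1: C_1 → C_0 sends each edge [p,q] (with p < q) to q − p. For instance
  ∂bc = c − b.
The resulting 3×3 matrix has rank 2, and its Smith normal form has invariant factors (1,1).

Reading off H_k = ker ∂_k / im ∂_{k+1}:

  H_1: rank ker ∂_1 − rank ∂_2 = (3 − 2) − 0 = 1, and there is no ∂_2, so H_1 = Z.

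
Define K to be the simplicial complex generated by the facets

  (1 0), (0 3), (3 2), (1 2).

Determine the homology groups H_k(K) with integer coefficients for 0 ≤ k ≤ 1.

H_0 = Z,  H_1 = Z.

We work with the vertex ordering 0 < 1 < 2 < 3. The simplices of K, each written with vertices in increasing order, are:

  0-simplices (4): [0], [1], [2], [3]
  1-simplices (4): [0,1], [0,3], [1,2], [2,3]

Hence C_0 ≅ Z^4, C_1 ≅ Z^4.

Boundary ∂_1: C_1 → C_0 is given by ∂[p,q] = [q] − [p].
As a 4×4 matrix over Z this has rank 3, with invariant factors (1,1,1).

Computing H_k = (kernel of ∂_k) / (image of ∂_{k+1}):

  H_0: rank C_0 − rank ∂_1 = 4 − 3 = 1, and the invariant factors of ∂_1 are all 1, so H_0 ≅ Z.
  H_1: rank ker ∂_1 − rank ∂_2 = (4 − 3) − 0 = 1, and there is no ∂_2, so H_1 ≅ Z.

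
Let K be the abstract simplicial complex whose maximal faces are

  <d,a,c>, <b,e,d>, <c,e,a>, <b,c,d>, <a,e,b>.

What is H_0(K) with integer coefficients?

Fix the vertex order a < b < c < d < e and write every simplex with vertices in increasing order. Then dim K = 2 and the simplices of K are:

  0-simplices (5): a, b, c, d, e
  1-simplices (10): ab, ac, ad, ae, bc, bd, be, cd, ce, de
  2-simplices (5): abe, acd, ace, bcd, bde

so the chain groups are C_0 ≅ Z^5, C_1 ≅ Z^10, C_2 ≅ Z^5.

Boundary ∂_1: C_1 → C_0 maps an edge to its endpoints' difference, ∂[p,q] = q − p. For instance
  ∂bd = d − b.
As a 5×10 matrix over Z this has rank 4, with invariant factors (1,1,1,1).

The boundary map ∂_2: C_2 → C_1 maps a triangle to the signed sum of its edges. For instance
  ∂abe = be − ae + ab,
  ∂bde = de − be + bd.
As a 10×5 matrix over Z this has rank 5, with invariant factors (1,1,1,1,1).

Now H_k = ker ∂_k / im ∂_{k+1}, so:

  H_0: rank C_0 − rank ∂_1 = 5 − 4 = 1, and the invariant factors of ∂_1 are all 1, so H_0 ≅ Z.

H_0 ≅ Z.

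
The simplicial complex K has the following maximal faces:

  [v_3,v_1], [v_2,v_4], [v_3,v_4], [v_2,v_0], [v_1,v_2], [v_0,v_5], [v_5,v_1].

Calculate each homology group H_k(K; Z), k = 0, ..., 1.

H_0 ≅ Z,  H_1 ≅ Z^2.

We work with the vertex ordering v_0 < v_1 < v_2 < v_3 < v_4 < v_5. The simplices of K, each written with vertices in increasing order, are:

  0-simplices (6): [v_0], [v_1], [v_2], [v_3], [v_4], [v_5]
  1-simplices (7): [v_0,v_2], [v_0,v_5], [v_1,v_2], [v_1,v_3], [v_1,v_5], [v_2,v_4], [v_3,v_4]

Hence C_0 ≅ Z^6, C_1 ≅ Z^7.

∂_1: C_1 → C_0 is given by ∂[p,q] = [q] − [p]. For instance
  ∂[v_0,v_5] = [v_5] − [v_0].
The 6×7 boundary matrix has rank 5 and Smith normal form diag(1,1,1,1,1).

Now H_k = ker ∂_k / im ∂_{k+1}, so:

  H_0: rank C_0 − rank ∂_1 = 6 − 5 = 1, and the invariant factors of ∂_1 are all 1, so H_0 ≅ Z.
  H_1: rank ker ∂_1 − rank ∂_2 = (7 − 5) − 0 = 2, and there is no ∂_2, so H_1 ≅ Z^2.

As a check, the Euler characteristic is 6 − 7 = -1, which agrees with 1 − 2 = -1.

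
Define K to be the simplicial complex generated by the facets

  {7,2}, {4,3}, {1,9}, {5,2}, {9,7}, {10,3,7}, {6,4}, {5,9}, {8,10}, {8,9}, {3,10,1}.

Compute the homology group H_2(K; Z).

H_2 ≅ 0.

Take the total order 1 < 2 < 3 < 4 < 5 < 6 < 7 < 8 < 9 < 10 on the vertex set. Then K (dimension 2) consists of the simplices:

  0-simplices (10): [1], [2], [3], [4], [5], [6], [7], [8], [9], [10]
  1-simplices (14): [1,3], [1,9], [1,10], [2,5], [2,7], [3,4], [3,7], [3,10], [4,6], [5,9], [7,9], [7,10], [8,9], [8,10]
  2-simplices (2): [1,3,10], [3,7,10]

Hence C_0 ≅ Z^10, C_1 ≅ Z^14, C_2 ≅ Z^2.

∂_1: C_1 → C_0 is given by ∂[p,q] = [q] − [p]. For instance
  ∂[1,9] = [9] − [1].
The resulting 10×14 matrix has rank 9, and its Smith normal form has invariant factors (1,1,1,1,1,1,1,1,1).

∂_2: C_2 → C_1 maps a triangle to the signed sum of its edges. For instance
  ∂[3,7,10] = [7,10] − [3,10] + [3,7],
  ∂[1,3,10] = [3,10] − [1,10] + [1,3].
This gives a 14×2 integer matrix of rank 2; reducing to Smith normal form yields diagonal entries (1,1).

From H_k ≅ ker(∂_k) / im(∂_{k+1}) we obtain:

  H_2: rank ker ∂_2 − rank ∂_3 = (2 − 2) − 0 = 0, and there is no ∂_3, so H_2 = 0.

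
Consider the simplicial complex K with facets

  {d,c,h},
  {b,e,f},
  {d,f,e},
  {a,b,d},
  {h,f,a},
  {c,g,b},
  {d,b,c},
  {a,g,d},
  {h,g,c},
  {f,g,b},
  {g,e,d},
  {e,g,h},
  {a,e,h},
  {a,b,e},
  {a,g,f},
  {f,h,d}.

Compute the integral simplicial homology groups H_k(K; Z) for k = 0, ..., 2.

H_0 ≅ Z,  H_1 ≅ Z^2,  H_2 ≅ Z.

Take the total order a < b < c < d < e < f < g < h on the vertex set. Then K (dimension 2) consists of the simplices:

  0-simplices (8): a, b, c, d, e, f, g, h
  1-simplices (24): ab, ad, ae, af, ag, ah, bc, bd, be, bf, bg, cd, cg, ch, de, df, dg, dh, ef, eg, eh, fg, fh, gh
  2-simplices (16): abd, abe, adg, aeh, afg, afh, bcd, bcg, bef, bfg, cdh, cgh, def, deg, dfh, egh

so the chain groups are C_0 ≅ Z^8, C_1 ≅ Z^24, C_2 ≅ Z^16.

∂_1: C_1 → C_0 maps an edge to its endpoints' difference, ∂[p,q] = q − p.
As a 8×24 matrix over Z this has rank 7, with invariant factors (1,1,1,1,1,1,1).

∂_2: C_2 → C_1 acts by ∂[p,q,r] = [q,r] − [p,r] + [p,q]. For instance
  ∂deg = eg − dg + de,
  ∂abe = be − ae + ab.
This gives a 24×16 integer matrix of rank 15; reducing to Smith normal form yields diagonal entries (1,1,1,1,1,1,1,1,1,1,1,1,1,1,1).

Computing H_k = (kernel of ∂_k) / (image of ∂_{k+1}):

  H_0: rank C_0 − rank ∂_1 = 8 − 7 = 1, and the invariant factors of ∂_1 are all 1, so H_0 = Z.
  H_1: rank ker ∂_1 − rank ∂_2 = (24 − 7) − 15 = 2, and the invariant factors of ∂_2 are all 1, so H_1 = Z^2.
  H_2: rank ker ∂_2 − rank ∂_3 = (16 − 15) − 0 = 1, and there is no ∂_3, so H_2 = Z.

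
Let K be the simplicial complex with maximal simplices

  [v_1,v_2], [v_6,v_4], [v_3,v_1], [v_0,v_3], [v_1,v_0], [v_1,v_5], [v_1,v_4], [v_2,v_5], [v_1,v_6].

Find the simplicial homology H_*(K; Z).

Take the total order v_0 < v_1 < v_2 < v_3 < v_4 < v_5 < v_6 on the vertex set. Then K (dimension 1) consists of the simplices:

  0-simplices (7): [v_0], [v_1], [v_2], [v_3], [v_4], [v_5], [v_6]
  1-simplices (9): [v_0,v_1], [v_0,v_3], [v_1,v_2], [v_1,v_3], [v_1,v_4], [v_1,v_5], [v_1,v_6], [v_2,v_5], [v_4,v_6]

giving chain groups C_0 ≅ Z^7, C_1 ≅ Z^9.

∂_1: C_1 → C_0 is given by ∂[p,q] = [q] − [p]. For instance
  ∂[v_1,v_2] = [v_2] − [v_1].
The 7×9 boundary matrix has rank 6 and Smith normal form diag(1,1,1,1,1,1).

Now H_k = ker ∂_k / im ∂_{k+1}, so:

  H_0: rank C_0 − rank ∂_1 = 7 − 6 = 1, and the invariant factors of ∂_1 are all 1, so H_0 ≅ Z.
  H_1: rank ker ∂_1 − rank ∂_2 = (9 − 6) − 0 = 3, and there is no ∂_2, so H_1 ≅ Z^3.

As a check, the Euler characteristic is 7 − 9 = -2, which agrees with 1 − 3 = -2.

H_0 = Z,  H_1 = Z^3.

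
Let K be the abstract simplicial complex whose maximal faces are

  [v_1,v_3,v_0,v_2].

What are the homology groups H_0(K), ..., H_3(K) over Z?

H_0 = Z,  H_1 = 0,  H_2 = 0,  H_3 = 0.

Fix the vertex order v_0 < v_1 < v_2 < v_3 and write every simplex with vertices in increasing order. Then dim K = 3 and the simplices of K are:

  0-simplices (4): [v_0], [v_1], [v_2], [v_3]
  1-simplices (6): [v_0,v_1], [v_0,v_2], [v_0,v_3], [v_1,v_2], [v_1,v_3], [v_2,v_3]
  2-simplices (4): [v_0,v_1,v_2], [v_0,v_1,v_3], [v_0,v_2,v_3], [v_1,v_2,v_3]
  3-simplices (1): [v_0,v_1,v_2,v_3]

giving chain groups C_0 ≅ Z^4, C_1 ≅ Z^6, C_2 ≅ Z^4, C_3 ≅ Z^1.

Boundary ∂_1: C_1 → C_0 sends each edge [p,q] (with p < q) to q − p.
The 4×6 boundary matrix has rank 3 and Smith normal form diag(1,1,1).

Boundary ∂_2: C_2 → C_1 acts by ∂[p,q,r] = [q,r] − [p,r] + [p,q]. For instance
  ∂[v_1,v_2,v_3] = [v_2,v_3] − [v_1,v_3] + [v_1,v_2],
  ∂[v_0,v_2,v_3] = [v_2,v_3] − [v_0,v_3] + [v_0,v_2].
The 6×4 boundary matrix has rank 3 and Smith normal form diag(1,1,1).

Boundary ∂_3: C_3 → C_2 sends each 3-simplex σ to the alternating sum Σ_i (−1)^i (σ with its i-th vertex removed). For instance
  ∂[v_0,v_1,v_2,v_3] = [v_1,v_2,v_3] − [v_0,v_2,v_3] + [v_0,v_1,v_3] − [v_0,v_1,v_2].
This gives a 4×1 integer matrix of rank 1; reducing to Smith normal form yields diagonal entries (1).

From H_k ≅ ker(∂_k) / im(∂_{k+1}) we obtain:

  H_0: rank C_0 − rank ∂_1 = 4 − 3 = 1, and the invariant factors of ∂_1 are all 1, so H_0 ≅ Z.
  H_1: rank ker ∂_1 − rank ∂_2 = (6 − 3) − 3 = 0, and the invariant factors of ∂_2 are all 1, so H_1 ≅ 0.
  H_2: rank ker ∂_2 − rank ∂_3 = (4 − 3) − 1 = 0, and the invariant factors of ∂_3 are all 1, so H_2 ≅ 0.
  H_3: rank ker ∂_3 − rank ∂_4 = (1 − 1) − 0 = 0, and there is no ∂_4, so H_3 ≅ 0.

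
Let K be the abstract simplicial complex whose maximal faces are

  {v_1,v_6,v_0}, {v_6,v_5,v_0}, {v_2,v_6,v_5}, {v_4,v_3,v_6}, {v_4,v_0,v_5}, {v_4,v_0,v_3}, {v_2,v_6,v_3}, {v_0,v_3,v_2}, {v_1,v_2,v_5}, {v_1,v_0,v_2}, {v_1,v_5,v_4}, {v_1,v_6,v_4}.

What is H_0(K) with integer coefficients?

Order the vertices as v_0 < v_1 < v_2 < v_3 < v_4 < v_5 < v_6. Listing each simplex with vertices in this order, K has dimension 2 with simplices:

  0-simplices (7): [v_0], [v_1], [v_2], [v_3], [v_4], [v_5], [v_6]
  1-simplices (18): (18 of them)
  2-simplices (12): (12 of them)

Hence C_0 ≅ Z^7, C_1 ≅ Z^18, C_2 ≅ Z^12.

Boundary ∂_1: C_1 → C_0 maps an edge to its endpoints' difference, ∂[p,q] = q − p. For instance
  ∂[v_3,v_6] = [v_6] − [v_3].
The resulting 7×18 matrix has rank 6, and its Smith normal form has invariant factors (1,1,1,1,1,1).

The boundary map ∂_2: C_2 → C_1 acts by ∂[p,q,r] = [q,r] − [p,r] + [p,q]. For instance
  ∂[v_3,v_4,v_6] = [v_4,v_6] − [v_3,v_6] + [v_3,v_4],
  ∂[v_0,v_1,v_6] = [v_1,v_6] − [v_0,v_6] + [v_0,v_1].
The 18×12 boundary matrix has rank 12 and Smith normal form diag(1,1,1,1,1,1,1,1,1,1,1,2).

Computing H_k = (kernel of ∂_k) / (image of ∂_{k+1}):

  H_0: rank C_0 − rank ∂_1 = 7 − 6 = 1, and the invariant factors of ∂_1 are all 1, so H_0 = Z.

H_0 ≅ Z.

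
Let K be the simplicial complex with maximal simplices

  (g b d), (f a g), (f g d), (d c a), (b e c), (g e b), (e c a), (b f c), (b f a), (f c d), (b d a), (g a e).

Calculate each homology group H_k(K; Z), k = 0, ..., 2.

H_0 ≅ Z,  H_1 ≅ Z/2,  H_2 = 0.

We work with the vertex ordering a < b < c < d < e < f < g. The simplices of K, each written with vertices in increasing order, are:

  0-simplices (7): a, b, c, d, e, f, g
  1-simplices (18): ab, ac, ad, ae, af, ag, bc, bd, be, bf, bg, cd, ce, cf, df, dg, eg, fg
  2-simplices (12): abd, abf, acd, ace, aeg, afg, bce, bcf, bdg, beg, cdf, dfg

so the chain groups are C_0 ≅ Z^7, C_1 ≅ Z^18, C_2 ≅ Z^12.

∂_1: C_1 → C_0 sends each edge [p,q] (with p < q) to q − p.
The 7×18 boundary matrix has rank 6 and Smith normal form diag(1,1,1,1,1,1).

Boundary ∂_2: C_2 → C_1 sends each 2-simplex [p,q,r] to [q,r] − [p,r] + [p,q]. For instance
  ∂bcf = cf − bf + bc,
  ∂afg = fg − ag + af.
As a 18×12 matrix over Z this has rank 12, with invariant factors (1,1,1,1,1,1,1,1,1,1,1,2).

Reading off H_k = ker ∂_k / im ∂_{k+1}:

  H_0: rank C_0 − rank ∂_1 = 7 − 6 = 1, and the invariant factors of ∂_1 are all 1, so H_0 = Z.
  H_1: rank ker ∂_1 − rank ∂_2 = (18 − 6) − 12 = 0, and ∂_2 has invariant factor 2 > 1, so H_1 = Z/2.
  H_2: rank ker ∂_2 − rank ∂_3 = (12 − 12) − 0 = 0, and there is no ∂_3, so H_2 = 0.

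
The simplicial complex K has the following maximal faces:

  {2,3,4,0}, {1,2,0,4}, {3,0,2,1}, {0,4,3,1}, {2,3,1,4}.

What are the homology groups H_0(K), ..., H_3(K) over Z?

K has 5 vertices, 10 edges, 10 triangles, 5 3-simplices.
rank ∂_0 = 0, rank ∂_1 = 4 ⇒ b_0 = 5 − 0 − 4 = 1; all invariant factors of ∂_1 are 1 so no torsion. So H_0 ≅ Z.
rank ∂_1 = 4, rank ∂_2 = 6 ⇒ b_1 = 10 − 4 − 6 = 0; all invariant factors of ∂_2 are 1 so no torsion. So H_1 ≅ 0.
rank ∂_2 = 6, rank ∂_3 = 4 ⇒ b_2 = 10 − 6 − 4 = 0; all invariant factors of ∂_3 are 1 so no torsion. So H_2 ≅ 0.
rank ∂_3 = 4, rank ∂_4 = 0 ⇒ b_3 = 5 − 4 − 0 = 1. So H_3 ≅ Z.

H_0 ≅ Z,  H_1 = 0,  H_2 = 0,  H_3 ≅ Z.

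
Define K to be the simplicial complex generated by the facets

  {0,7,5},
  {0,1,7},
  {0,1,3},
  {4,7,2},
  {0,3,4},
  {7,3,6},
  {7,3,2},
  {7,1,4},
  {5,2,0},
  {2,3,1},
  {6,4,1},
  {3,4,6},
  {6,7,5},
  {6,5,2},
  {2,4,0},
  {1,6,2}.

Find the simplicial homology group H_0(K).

H_0 = Z.

Fix the vertex order 0 < 1 < 2 < 3 < 4 < 5 < 6 < 7 and write every simplex with vertices in increasing order. Then dim K = 2 and the simplices of K are:

  0-simplices (8): [0], [1], [2], [3], [4], [5], [6], [7]
  1-simplices (24): (24 of them)
  2-simplices (16): [0,1,3], [0,1,7], [0,2,4], [0,2,5], [0,3,4], [0,5,7], [1,2,3], [1,2,6], [1,4,6], [1,4,7], [2,3,7], [2,4,7], [2,5,6], [3,4,6], [3,6,7], [5,6,7]

giving chain groups C_0 ≅ Z^8, C_1 ≅ Z^24, C_2 ≅ Z^16.

The boundary map ∂_1: C_1 → C_0 maps an edge to its endpoints' difference, ∂[p,q] = q − p.
The 8×24 boundary matrix has rank 7 and Smith normal form diag(1,1,1,1,1,1,1).

∂_2: C_2 → C_1 acts by ∂[p,q,r] = [q,r] − [p,r] + [p,q]. For instance
  ∂[2,3,7] = [3,7] − [2,7] + [2,3],
  ∂[0,5,7] = [5,7] − [0,7] + [0,5].
The resulting 24×16 matrix has rank 15, and its Smith normal form has invariant factors (1,1,1,1,1,1,1,1,1,1,1,1,1,1,1).

Reading off H_k = ker ∂_k / im ∂_{k+1}:

  H_0: rank C_0 − rank ∂_1 = 8 − 7 = 1, and the invariant factors of ∂_1 are all 1, so H_0 = Z.

(K is a triangulation of the torus T^2.)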